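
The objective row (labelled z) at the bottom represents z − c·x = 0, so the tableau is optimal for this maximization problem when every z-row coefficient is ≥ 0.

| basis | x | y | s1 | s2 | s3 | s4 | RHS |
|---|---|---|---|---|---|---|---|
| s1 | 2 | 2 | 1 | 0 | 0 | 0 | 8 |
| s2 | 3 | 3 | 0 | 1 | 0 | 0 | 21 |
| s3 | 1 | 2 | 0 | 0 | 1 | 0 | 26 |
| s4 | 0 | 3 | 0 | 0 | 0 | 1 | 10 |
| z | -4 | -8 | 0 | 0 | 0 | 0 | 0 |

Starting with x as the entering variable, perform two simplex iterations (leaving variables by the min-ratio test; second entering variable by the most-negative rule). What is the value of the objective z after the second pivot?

Ratio test on column x — row 1: 8/2 = 4; row 2: 21/3 = 7; row 3: 26/1 = 26; row 4: entry 0 ≤ 0. Minimum is 4 at row 1 (s1 leaves); pivot element 2.
Pivot on row 1; the z-row RHS becomes 0 − (-4)·4 = 16.
Next entering variable (most negative z-row entry -4): y.
Ratio test on column y — row 1: 4/1 = 4; row 2: entry 0 ≤ 0; row 3: 22/1 = 22; row 4: 10/3 = 10/3. Minimum is 10/3 at row 4 (s4 leaves); pivot element 3.
After the second pivot the z-row RHS is 16 − (-4)·(10/3) = 88/3.

88/3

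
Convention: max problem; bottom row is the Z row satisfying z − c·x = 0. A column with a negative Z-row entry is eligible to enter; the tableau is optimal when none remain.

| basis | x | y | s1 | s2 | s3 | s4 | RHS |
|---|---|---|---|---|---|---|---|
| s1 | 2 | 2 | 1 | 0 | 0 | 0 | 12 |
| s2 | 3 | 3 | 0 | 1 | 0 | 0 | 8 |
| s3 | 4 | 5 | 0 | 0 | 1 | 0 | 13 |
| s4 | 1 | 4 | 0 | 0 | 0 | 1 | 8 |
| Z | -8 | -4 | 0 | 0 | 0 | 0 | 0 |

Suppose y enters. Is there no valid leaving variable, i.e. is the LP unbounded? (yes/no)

Column y has positive entries in row(s) 1, 2, 3, 4, so the ratio test bounds it — not unbounded.

no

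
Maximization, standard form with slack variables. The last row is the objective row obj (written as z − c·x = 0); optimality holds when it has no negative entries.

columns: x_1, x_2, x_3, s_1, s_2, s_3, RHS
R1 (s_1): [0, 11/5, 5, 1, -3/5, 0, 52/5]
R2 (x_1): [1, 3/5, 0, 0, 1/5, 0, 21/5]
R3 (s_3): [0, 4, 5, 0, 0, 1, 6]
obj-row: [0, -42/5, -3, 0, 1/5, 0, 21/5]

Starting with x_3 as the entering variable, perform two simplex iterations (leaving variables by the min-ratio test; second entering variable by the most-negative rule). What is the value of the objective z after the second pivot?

84/5

Ratio test on column x_3 — row 1: (52/5)/5 = 52/25; row 2: entry 0 ≤ 0; row 3: 6/5 = 6/5. Minimum is 6/5 at row 3 (s_3 leaves); pivot element 5.
Pivot on row 3; the obj-row RHS becomes 21/5 − (-3)·(6/5) = 39/5.
Next entering variable (most negative obj-row entry -6): x_2.
Ratio test on column x_2 — row 1: entry -9/5 ≤ 0; row 2: (21/5)/(3/5) = 7; row 3: (6/5)/(4/5) = 3/2. Minimum is 3/2 at row 3 (x_3 leaves); pivot element 4/5.
After the second pivot the obj-row RHS is 39/5 − (-6)·(3/2) = 84/5.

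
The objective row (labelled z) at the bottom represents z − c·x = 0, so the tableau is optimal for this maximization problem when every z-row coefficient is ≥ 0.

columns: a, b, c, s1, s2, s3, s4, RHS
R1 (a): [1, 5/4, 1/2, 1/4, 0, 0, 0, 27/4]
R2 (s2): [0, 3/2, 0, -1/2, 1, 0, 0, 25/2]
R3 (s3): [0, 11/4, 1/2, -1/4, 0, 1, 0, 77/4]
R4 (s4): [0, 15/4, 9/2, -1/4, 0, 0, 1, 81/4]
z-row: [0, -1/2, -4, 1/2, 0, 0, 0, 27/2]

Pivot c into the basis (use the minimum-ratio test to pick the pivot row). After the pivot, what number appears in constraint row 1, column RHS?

Ratio test on column c — row 1: (27/4)/(1/2) = 27/2; row 2: entry 0 ≤ 0; row 3: (77/4)/(1/2) = 77/2; row 4: (81/4)/(9/2) = 9/2. Minimum is 9/2 at row 4 (s4 leaves); pivot element 9/2.
Divide row 4 by 9/2; eliminate column c from the other rows.
Row 1 update in column RHS: 27/4 − (1/2)·(9/2) = 9/2.

9/2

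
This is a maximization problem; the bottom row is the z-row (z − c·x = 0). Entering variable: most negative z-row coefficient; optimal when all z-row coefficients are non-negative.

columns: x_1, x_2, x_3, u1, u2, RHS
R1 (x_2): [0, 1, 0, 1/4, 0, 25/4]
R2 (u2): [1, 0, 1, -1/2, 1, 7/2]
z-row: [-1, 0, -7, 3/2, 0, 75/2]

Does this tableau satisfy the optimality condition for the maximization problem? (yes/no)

The z-row has a negative entry -7 in column x_3, so it is not optimal.

no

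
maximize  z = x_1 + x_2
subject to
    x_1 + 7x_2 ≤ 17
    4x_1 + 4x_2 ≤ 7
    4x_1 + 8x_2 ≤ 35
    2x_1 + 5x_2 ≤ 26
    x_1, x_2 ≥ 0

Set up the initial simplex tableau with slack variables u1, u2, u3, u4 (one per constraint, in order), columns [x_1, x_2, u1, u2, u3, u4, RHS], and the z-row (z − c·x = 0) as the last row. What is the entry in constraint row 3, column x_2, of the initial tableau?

8

Constraint 3 has coefficient 8 on x_2.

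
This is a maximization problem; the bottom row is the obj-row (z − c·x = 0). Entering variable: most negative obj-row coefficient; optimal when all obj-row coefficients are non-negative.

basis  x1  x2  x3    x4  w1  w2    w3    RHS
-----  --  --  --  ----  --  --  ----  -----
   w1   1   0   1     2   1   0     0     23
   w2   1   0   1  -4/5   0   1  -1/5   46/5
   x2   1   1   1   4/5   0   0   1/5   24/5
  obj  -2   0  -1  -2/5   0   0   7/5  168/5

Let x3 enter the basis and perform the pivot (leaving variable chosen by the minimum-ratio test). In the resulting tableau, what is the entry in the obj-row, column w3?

8/5

Ratio test on column x3 — row 1: 23/1 = 23; row 2: (46/5)/1 = 46/5; row 3: (24/5)/1 = 24/5. Minimum is 24/5 at row 3 (x2 leaves); pivot element 1.
Divide row 3 by 1; eliminate column x3 from the other rows.
obj-row update in column w3: 7/5 − (-1)·(1/5) = 8/5.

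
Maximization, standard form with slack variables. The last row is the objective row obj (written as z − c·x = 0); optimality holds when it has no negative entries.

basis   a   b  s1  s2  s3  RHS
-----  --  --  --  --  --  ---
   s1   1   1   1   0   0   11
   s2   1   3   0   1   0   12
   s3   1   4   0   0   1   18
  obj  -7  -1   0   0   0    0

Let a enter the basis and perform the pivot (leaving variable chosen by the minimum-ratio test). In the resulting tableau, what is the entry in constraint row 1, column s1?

Ratio test on column a — row 1: 11/1 = 11; row 2: 12/1 = 12; row 3: 18/1 = 18. Minimum is 11 at row 1 (s1 leaves); pivot element 1.
Divide row 1 by 1; eliminate column a from the other rows.
In the new row 1, the s1 entry is the old entry divided by the pivot: 1/1 = 1.

1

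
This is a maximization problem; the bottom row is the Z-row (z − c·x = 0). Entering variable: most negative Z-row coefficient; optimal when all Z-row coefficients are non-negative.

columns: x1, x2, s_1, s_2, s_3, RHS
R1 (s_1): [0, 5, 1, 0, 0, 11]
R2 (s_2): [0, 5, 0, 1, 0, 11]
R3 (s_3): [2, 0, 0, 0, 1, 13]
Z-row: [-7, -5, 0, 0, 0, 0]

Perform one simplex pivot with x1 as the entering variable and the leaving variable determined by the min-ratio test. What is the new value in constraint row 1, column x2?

Ratio test on column x1 — row 1: entry 0 ≤ 0; row 2: entry 0 ≤ 0; row 3: 13/2 = 13/2. Minimum is 13/2 at row 3 (s_3 leaves); pivot element 2.
Divide row 3 by 2; eliminate column x1 from the other rows.
Row 1 update in column x2: 5 − 0·0 = 5.

5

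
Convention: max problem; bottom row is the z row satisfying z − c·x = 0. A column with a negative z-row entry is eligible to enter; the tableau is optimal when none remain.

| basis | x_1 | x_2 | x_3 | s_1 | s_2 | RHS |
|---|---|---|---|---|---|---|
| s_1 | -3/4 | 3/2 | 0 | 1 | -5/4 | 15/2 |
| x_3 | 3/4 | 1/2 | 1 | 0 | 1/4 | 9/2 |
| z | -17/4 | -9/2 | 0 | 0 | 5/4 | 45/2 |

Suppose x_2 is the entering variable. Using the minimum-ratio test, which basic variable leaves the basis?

s_1

Column x_2 entries and ratios — s_1: (15/2)/(3/2) = 5; x_3: (9/2)/(1/2) = 9.
Smallest ratio is 5 in the row of s_1, so s_1 leaves.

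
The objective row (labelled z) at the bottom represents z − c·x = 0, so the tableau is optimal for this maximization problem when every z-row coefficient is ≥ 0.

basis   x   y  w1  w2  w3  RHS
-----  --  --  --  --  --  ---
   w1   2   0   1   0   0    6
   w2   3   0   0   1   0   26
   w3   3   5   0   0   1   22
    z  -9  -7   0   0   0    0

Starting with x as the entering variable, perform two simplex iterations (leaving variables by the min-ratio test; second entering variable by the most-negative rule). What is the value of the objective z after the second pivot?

226/5

Ratio test on column x — row 1: 6/2 = 3; row 2: 26/3 = 26/3; row 3: 22/3 = 22/3. Minimum is 3 at row 1 (w1 leaves); pivot element 2.
Pivot on row 1; the z-row RHS becomes 0 − (-9)·3 = 27.
Next entering variable (most negative z-row entry -7): y.
Ratio test on column y — row 1: entry 0 ≤ 0; row 2: entry 0 ≤ 0; row 3: 13/5 = 13/5. Minimum is 13/5 at row 3 (w3 leaves); pivot element 5.
After the second pivot the z-row RHS is 27 − (-7)·(13/5) = 226/5.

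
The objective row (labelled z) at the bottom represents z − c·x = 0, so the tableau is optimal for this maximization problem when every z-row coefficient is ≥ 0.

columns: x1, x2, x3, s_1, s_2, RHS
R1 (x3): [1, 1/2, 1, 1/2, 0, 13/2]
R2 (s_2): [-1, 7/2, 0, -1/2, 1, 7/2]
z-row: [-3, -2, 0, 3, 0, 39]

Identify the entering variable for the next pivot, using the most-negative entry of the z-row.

Negative z-row entries: x1: -3, x2: -2.
The most negative is -3 in column x1, so x1 enters.

x1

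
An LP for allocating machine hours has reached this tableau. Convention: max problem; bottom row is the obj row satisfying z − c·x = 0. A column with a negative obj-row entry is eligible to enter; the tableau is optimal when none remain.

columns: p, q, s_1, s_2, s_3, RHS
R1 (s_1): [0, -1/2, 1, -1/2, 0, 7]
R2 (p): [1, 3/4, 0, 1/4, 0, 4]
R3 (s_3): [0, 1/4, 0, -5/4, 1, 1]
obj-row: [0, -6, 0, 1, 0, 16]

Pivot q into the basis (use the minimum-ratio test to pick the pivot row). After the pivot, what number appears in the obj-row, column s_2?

Ratio test on column q — row 1: entry -1/2 ≤ 0; row 2: 4/(3/4) = 16/3; row 3: 1/(1/4) = 4. Minimum is 4 at row 3 (s_3 leaves); pivot element 1/4.
Divide row 3 by 1/4; eliminate column q from the other rows.
obj-row update in column s_2: 1 − (-6)·(-5) = -29.

-29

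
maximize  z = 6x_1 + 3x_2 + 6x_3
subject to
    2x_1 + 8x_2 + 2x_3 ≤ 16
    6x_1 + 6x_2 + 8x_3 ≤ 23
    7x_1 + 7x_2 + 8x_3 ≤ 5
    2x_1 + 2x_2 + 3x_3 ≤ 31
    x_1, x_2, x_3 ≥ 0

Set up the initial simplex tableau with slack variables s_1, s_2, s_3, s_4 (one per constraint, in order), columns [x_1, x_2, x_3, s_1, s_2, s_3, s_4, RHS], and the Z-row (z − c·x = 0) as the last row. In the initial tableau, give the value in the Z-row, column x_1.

The Z-row carries the negated objective coefficients: the x_1 entry is -6.

-6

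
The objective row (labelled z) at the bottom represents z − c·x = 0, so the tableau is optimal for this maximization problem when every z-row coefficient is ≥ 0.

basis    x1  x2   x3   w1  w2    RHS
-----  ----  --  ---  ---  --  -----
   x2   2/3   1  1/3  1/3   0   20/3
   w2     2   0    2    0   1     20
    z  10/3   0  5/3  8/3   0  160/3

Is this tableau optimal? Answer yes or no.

Every z-row coefficient is ≥ 0, so the tableau is optimal.

yes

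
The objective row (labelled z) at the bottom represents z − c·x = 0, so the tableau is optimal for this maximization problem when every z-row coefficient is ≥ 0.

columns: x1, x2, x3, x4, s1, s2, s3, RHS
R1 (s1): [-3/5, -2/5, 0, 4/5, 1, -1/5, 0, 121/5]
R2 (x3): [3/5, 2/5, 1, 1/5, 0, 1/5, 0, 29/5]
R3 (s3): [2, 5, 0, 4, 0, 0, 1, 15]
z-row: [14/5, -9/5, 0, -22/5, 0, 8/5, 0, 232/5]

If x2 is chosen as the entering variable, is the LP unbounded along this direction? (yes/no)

no

Column x2 has positive entries in row(s) 2, 3, so the ratio test bounds it — not unbounded.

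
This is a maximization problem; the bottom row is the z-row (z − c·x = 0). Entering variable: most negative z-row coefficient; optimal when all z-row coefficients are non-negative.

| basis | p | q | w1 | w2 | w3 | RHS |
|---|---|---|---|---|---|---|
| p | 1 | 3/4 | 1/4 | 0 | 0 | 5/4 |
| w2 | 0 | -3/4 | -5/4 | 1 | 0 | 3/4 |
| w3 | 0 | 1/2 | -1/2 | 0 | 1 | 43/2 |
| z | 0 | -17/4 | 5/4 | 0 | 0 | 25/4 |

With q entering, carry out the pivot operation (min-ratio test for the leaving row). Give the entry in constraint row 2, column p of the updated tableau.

1

Ratio test on column q — row 1: (5/4)/(3/4) = 5/3; row 2: entry -3/4 ≤ 0; row 3: (43/2)/(1/2) = 43. Minimum is 5/3 at row 1 (p leaves); pivot element 3/4.
Divide row 1 by 3/4; eliminate column q from the other rows.
Row 2 update in column p: 0 − (-3/4)·(4/3) = 1.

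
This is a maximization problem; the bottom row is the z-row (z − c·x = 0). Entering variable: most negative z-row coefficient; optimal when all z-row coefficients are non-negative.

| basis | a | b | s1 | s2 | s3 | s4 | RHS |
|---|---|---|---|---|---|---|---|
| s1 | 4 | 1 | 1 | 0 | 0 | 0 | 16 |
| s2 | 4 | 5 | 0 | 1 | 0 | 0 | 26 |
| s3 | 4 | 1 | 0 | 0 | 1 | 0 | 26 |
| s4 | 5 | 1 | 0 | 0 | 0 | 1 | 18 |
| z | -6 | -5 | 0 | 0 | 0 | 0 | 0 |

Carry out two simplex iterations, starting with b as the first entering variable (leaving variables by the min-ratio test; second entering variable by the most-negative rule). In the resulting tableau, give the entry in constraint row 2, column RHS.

Ratio test on column b — row 1: 16/1 = 16; row 2: 26/5 = 26/5; row 3: 26/1 = 26; row 4: 18/1 = 18. Minimum is 26/5 at row 2 (s2 leaves); pivot element 5.
Divide row 2 by 5; eliminate column b from the other rows.
Second iteration: most negative z-row entry is -2 in column a, so a enters.
Ratio test on column a — row 1: (54/5)/(16/5) = 27/8; row 2: (26/5)/(4/5) = 13/2; row 3: (104/5)/(16/5) = 13/2; row 4: (64/5)/(21/5) = 64/21. Minimum is 64/21 at row 4 (s4 leaves); pivot element 21/5.
Divide row 4 by 21/5; eliminate column a from the other rows.
After both pivots, the entry at constraint row 2, column RHS is 58/21.

58/21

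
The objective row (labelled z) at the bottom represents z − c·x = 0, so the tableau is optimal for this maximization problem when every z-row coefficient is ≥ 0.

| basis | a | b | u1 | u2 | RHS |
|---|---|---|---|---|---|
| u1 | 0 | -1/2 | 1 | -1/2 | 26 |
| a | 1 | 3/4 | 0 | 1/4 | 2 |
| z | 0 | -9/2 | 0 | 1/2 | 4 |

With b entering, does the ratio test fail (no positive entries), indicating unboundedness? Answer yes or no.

no

Column b has positive entries in row(s) 2, so the ratio test bounds it — not unbounded.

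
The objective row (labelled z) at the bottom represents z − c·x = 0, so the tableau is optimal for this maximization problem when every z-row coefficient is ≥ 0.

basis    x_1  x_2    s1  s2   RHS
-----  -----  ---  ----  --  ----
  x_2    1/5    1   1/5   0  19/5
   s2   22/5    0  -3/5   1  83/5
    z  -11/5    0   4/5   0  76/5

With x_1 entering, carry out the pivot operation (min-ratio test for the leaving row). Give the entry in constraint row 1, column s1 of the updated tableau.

Ratio test on column x_1 — row 1: (19/5)/(1/5) = 19; row 2: (83/5)/(22/5) = 83/22. Minimum is 83/22 at row 2 (s2 leaves); pivot element 22/5.
Divide row 2 by 22/5; eliminate column x_1 from the other rows.
Row 1 update in column s1: 1/5 − (1/5)·(-3/22) = 5/22.

5/22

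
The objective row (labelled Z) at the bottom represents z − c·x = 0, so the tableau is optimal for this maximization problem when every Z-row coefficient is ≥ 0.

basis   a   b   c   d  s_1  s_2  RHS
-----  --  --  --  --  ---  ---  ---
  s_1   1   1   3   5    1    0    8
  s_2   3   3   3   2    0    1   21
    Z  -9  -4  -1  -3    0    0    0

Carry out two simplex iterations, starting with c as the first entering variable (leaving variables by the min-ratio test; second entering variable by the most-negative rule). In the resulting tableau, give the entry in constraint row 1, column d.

Ratio test on column c — row 1: 8/3 = 8/3; row 2: 21/3 = 7. Minimum is 8/3 at row 1 (s_1 leaves); pivot element 3.
Divide row 1 by 3; eliminate column c from the other rows.
Second iteration: most negative Z-row entry is -26/3 in column a, so a enters.
Ratio test on column a — row 1: (8/3)/(1/3) = 8; row 2: 13/2 = 13/2. Minimum is 13/2 at row 2 (s_2 leaves); pivot element 2.
Divide row 2 by 2; eliminate column a from the other rows.
After both pivots, the entry at constraint row 1, column d is 13/6.

13/6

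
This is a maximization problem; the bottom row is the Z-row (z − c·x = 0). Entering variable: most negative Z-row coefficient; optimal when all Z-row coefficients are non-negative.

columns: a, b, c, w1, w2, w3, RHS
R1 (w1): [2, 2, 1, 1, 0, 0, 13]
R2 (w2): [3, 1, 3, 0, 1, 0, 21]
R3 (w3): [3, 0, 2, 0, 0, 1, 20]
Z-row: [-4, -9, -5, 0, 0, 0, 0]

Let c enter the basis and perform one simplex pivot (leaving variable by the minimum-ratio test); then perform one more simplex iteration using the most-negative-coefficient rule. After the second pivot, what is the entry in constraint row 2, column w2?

Ratio test on column c — row 1: 13/1 = 13; row 2: 21/3 = 7; row 3: 20/2 = 10. Minimum is 7 at row 2 (w2 leaves); pivot element 3.
Divide row 2 by 3; eliminate column c from the other rows.
Second iteration: most negative Z-row entry is -22/3 in column b, so b enters.
Ratio test on column b — row 1: 6/(5/3) = 18/5; row 2: 7/(1/3) = 21; row 3: entry -2/3 ≤ 0. Minimum is 18/5 at row 1 (w1 leaves); pivot element 5/3.
Divide row 1 by 5/3; eliminate column b from the other rows.
After both pivots, the entry at constraint row 2, column w2 is 2/5.

2/5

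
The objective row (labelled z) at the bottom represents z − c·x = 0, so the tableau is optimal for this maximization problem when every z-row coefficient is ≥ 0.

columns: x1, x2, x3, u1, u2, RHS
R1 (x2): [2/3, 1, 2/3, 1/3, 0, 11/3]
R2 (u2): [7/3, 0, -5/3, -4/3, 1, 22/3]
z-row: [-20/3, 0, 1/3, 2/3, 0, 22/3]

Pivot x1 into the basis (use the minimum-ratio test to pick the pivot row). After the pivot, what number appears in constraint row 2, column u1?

Ratio test on column x1 — row 1: (11/3)/(2/3) = 11/2; row 2: (22/3)/(7/3) = 22/7. Minimum is 22/7 at row 2 (u2 leaves); pivot element 7/3.
Divide row 2 by 7/3; eliminate column x1 from the other rows.
In the new row 2, the u1 entry is the old entry divided by the pivot: (-4/3)/(7/3) = -4/7.

-4/7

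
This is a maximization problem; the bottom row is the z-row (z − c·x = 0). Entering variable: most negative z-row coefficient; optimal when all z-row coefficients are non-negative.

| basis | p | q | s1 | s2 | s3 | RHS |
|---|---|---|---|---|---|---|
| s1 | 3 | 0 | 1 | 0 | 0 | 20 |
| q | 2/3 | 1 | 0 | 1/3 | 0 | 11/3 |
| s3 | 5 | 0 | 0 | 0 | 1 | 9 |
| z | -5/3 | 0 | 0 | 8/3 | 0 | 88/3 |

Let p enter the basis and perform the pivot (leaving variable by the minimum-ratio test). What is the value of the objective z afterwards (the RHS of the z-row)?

Ratio test on column p — row 1: 20/3 = 20/3; row 2: (11/3)/(2/3) = 11/2; row 3: 9/5 = 9/5. Minimum is 9/5 at row 3 (s3 leaves); pivot element 5.
Pivot on row 3; the z-row RHS becomes 88/3 − (-5/3)·(9/5) = 97/3.

97/3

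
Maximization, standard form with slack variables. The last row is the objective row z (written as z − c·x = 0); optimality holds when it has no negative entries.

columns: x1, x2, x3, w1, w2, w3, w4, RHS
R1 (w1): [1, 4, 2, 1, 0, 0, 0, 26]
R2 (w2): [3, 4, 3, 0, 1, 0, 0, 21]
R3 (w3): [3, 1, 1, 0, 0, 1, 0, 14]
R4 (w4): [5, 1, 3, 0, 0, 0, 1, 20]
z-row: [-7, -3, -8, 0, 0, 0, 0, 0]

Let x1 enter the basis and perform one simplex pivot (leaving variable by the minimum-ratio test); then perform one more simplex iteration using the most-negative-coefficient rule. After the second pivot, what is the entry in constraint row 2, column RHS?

1

Ratio test on column x1 — row 1: 26/1 = 26; row 2: 21/3 = 7; row 3: 14/3 = 14/3; row 4: 20/5 = 4. Minimum is 4 at row 4 (w4 leaves); pivot element 5.
Divide row 4 by 5; eliminate column x1 from the other rows.
Second iteration: most negative z-row entry is -19/5 in column x3, so x3 enters.
Ratio test on column x3 — row 1: 22/(7/5) = 110/7; row 2: 9/(6/5) = 15/2; row 3: entry -4/5 ≤ 0; row 4: 4/(3/5) = 20/3. Minimum is 20/3 at row 4 (x1 leaves); pivot element 3/5.
Divide row 4 by 3/5; eliminate column x3 from the other rows.
After both pivots, the entry at constraint row 2, column RHS is 1.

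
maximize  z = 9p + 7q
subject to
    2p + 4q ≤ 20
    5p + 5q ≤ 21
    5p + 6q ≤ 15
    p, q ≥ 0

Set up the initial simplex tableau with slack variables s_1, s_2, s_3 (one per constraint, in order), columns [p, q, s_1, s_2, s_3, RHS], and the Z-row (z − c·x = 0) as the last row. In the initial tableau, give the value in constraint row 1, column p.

Constraint 1 has coefficient 2 on p.

2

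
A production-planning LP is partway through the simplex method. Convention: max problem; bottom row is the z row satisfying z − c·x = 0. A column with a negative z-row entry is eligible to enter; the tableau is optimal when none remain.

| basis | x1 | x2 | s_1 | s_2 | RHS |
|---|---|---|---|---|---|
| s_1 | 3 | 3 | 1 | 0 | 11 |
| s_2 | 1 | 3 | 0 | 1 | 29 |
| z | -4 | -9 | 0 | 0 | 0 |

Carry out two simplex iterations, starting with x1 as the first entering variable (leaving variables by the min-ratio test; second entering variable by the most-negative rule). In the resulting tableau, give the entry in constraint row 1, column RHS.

11/3

Ratio test on column x1 — row 1: 11/3 = 11/3; row 2: 29/1 = 29. Minimum is 11/3 at row 1 (s_1 leaves); pivot element 3.
Divide row 1 by 3; eliminate column x1 from the other rows.
Second iteration: most negative z-row entry is -5 in column x2, so x2 enters.
Ratio test on column x2 — row 1: (11/3)/1 = 11/3; row 2: (76/3)/2 = 38/3. Minimum is 11/3 at row 1 (x1 leaves); pivot element 1.
Divide row 1 by 1; eliminate column x2 from the other rows.
After both pivots, the entry at constraint row 1, column RHS is 11/3.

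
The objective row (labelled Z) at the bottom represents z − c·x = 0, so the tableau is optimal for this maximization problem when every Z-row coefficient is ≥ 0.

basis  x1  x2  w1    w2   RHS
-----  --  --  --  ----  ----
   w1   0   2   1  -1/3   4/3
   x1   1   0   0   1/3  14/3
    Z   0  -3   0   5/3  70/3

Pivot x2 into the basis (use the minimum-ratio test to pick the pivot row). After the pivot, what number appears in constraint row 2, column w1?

0

Ratio test on column x2 — row 1: (4/3)/2 = 2/3; row 2: entry 0 ≤ 0. Minimum is 2/3 at row 1 (w1 leaves); pivot element 2.
Divide row 1 by 2; eliminate column x2 from the other rows.
Row 2 update in column w1: 0 − 0·(1/2) = 0.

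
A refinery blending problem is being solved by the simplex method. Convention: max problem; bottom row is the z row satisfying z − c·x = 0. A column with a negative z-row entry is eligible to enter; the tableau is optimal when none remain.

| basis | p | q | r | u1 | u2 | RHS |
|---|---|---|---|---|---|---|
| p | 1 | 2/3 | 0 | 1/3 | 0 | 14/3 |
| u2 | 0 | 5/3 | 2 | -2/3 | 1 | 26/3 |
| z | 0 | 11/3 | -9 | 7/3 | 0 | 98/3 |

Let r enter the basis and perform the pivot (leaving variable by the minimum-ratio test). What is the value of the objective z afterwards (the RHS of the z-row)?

Ratio test on column r — row 1: entry 0 ≤ 0; row 2: (26/3)/2 = 13/3. Minimum is 13/3 at row 2 (u2 leaves); pivot element 2.
Pivot on row 2; the z-row RHS becomes 98/3 − (-9)·(13/3) = 215/3.

215/3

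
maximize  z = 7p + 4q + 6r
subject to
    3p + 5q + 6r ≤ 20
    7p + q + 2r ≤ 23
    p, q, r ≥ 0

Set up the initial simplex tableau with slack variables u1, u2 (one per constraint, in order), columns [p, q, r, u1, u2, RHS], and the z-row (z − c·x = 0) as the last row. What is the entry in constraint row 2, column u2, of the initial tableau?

Slack u2 belongs to constraint 2; its column is the unit vector e_2, so the entry in row 2 is 1.

1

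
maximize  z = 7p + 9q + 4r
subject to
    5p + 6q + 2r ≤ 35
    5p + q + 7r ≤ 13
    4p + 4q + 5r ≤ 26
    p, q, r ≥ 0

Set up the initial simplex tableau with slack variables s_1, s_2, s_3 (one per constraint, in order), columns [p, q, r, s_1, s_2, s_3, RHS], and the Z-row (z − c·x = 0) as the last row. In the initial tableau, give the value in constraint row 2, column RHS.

The RHS of constraint 2 is b_2 = 13.

13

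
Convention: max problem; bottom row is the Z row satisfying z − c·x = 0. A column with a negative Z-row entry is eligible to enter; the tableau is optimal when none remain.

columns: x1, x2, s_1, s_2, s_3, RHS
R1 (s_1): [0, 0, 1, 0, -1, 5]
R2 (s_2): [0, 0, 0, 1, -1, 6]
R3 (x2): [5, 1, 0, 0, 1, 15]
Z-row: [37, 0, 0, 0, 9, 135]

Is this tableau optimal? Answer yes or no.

yes

Every Z-row coefficient is ≥ 0, so the tableau is optimal.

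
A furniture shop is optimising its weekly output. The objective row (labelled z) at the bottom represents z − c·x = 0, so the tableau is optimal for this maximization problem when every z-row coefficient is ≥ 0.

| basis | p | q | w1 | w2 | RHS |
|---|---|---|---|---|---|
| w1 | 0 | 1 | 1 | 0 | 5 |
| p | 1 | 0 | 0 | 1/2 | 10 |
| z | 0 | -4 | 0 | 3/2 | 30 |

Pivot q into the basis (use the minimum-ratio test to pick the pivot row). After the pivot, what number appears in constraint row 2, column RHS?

10

Ratio test on column q — row 1: 5/1 = 5; row 2: entry 0 ≤ 0. Minimum is 5 at row 1 (w1 leaves); pivot element 1.
Divide row 1 by 1; eliminate column q from the other rows.
Row 2 update in column RHS: 10 − 0·5 = 10.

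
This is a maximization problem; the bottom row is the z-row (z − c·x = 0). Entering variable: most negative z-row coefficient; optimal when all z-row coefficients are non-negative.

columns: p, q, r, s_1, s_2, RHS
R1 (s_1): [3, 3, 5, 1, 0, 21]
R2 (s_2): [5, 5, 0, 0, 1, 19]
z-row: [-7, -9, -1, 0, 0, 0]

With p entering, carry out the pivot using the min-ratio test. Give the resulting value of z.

Ratio test on column p — row 1: 21/3 = 7; row 2: 19/5 = 19/5. Minimum is 19/5 at row 2 (s_2 leaves); pivot element 5.
Pivot on row 2; the z-row RHS becomes 0 − (-7)·(19/5) = 133/5.

133/5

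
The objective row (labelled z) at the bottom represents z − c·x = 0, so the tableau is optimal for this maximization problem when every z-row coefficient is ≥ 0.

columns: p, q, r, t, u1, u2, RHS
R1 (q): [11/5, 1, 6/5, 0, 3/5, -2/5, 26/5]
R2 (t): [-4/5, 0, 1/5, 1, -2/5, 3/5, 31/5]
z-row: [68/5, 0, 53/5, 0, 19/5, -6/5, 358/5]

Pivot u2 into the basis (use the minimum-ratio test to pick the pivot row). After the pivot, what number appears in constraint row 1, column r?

Ratio test on column u2 — row 1: entry -2/5 ≤ 0; row 2: (31/5)/(3/5) = 31/3. Minimum is 31/3 at row 2 (t leaves); pivot element 3/5.
Divide row 2 by 3/5; eliminate column u2 from the other rows.
Row 1 update in column r: 6/5 − (-2/5)·(1/3) = 4/3.

4/3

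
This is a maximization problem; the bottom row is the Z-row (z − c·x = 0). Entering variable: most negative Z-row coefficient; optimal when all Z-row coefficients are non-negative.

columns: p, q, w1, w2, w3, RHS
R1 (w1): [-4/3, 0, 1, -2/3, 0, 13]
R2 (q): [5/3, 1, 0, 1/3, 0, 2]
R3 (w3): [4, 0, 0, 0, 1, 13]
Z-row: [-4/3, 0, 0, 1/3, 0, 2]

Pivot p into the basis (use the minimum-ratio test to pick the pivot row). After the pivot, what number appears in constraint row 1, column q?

Ratio test on column p — row 1: entry -4/3 ≤ 0; row 2: 2/(5/3) = 6/5; row 3: 13/4 = 13/4. Minimum is 6/5 at row 2 (q leaves); pivot element 5/3.
Divide row 2 by 5/3; eliminate column p from the other rows.
Row 1 update in column q: 0 − (-4/3)·(3/5) = 4/5.

4/5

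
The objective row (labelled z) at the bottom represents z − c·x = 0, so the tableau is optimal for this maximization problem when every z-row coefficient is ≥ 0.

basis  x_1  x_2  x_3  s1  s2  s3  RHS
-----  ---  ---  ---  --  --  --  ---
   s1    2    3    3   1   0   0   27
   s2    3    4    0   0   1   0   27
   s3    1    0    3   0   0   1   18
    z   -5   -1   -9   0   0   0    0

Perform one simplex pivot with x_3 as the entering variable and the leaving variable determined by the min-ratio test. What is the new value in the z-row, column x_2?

Ratio test on column x_3 — row 1: 27/3 = 9; row 2: entry 0 ≤ 0; row 3: 18/3 = 6. Minimum is 6 at row 3 (s3 leaves); pivot element 3.
Divide row 3 by 3; eliminate column x_3 from the other rows.
z-row update in column x_2: -1 − (-9)·0 = -1.

-1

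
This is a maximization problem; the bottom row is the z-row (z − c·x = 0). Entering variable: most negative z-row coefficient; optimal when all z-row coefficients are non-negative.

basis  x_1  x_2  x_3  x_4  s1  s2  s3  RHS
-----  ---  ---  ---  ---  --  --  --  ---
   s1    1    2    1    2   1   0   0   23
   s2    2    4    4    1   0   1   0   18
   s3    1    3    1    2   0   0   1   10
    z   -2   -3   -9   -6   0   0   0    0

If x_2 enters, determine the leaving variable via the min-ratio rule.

Column x_2 entries and ratios — s1: 23/2 = 23/2; s2: 18/4 = 9/2; s3: 10/3 = 10/3.
Smallest ratio is 10/3 in the row of s3, so s3 leaves.

s3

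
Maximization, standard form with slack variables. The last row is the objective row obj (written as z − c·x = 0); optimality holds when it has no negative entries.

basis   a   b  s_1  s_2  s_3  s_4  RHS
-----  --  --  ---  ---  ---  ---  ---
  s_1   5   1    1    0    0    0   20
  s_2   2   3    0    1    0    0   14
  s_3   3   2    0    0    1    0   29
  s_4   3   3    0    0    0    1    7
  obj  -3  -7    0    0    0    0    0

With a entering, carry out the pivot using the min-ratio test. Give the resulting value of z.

Ratio test on column a — row 1: 20/5 = 4; row 2: 14/2 = 7; row 3: 29/3 = 29/3; row 4: 7/3 = 7/3. Minimum is 7/3 at row 4 (s_4 leaves); pivot element 3.
Pivot on row 4; the obj-row RHS becomes 0 − (-3)·(7/3) = 7.

7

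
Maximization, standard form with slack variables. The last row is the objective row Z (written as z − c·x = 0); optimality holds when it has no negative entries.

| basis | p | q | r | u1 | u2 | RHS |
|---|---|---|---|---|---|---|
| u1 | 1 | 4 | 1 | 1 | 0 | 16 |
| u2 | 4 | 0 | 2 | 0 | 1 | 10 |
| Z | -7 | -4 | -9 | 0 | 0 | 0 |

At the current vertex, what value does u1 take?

16

u1 is basic (row 1); its value is the RHS of that row, 16.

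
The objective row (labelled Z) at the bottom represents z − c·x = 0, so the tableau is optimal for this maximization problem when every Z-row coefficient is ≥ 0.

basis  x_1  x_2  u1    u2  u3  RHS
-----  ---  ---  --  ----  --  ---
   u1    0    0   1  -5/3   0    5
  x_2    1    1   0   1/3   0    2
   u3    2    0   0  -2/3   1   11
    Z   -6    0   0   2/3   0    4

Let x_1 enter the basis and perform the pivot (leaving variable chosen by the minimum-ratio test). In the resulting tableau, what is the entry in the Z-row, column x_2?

6

Ratio test on column x_1 — row 1: entry 0 ≤ 0; row 2: 2/1 = 2; row 3: 11/2 = 11/2. Minimum is 2 at row 2 (x_2 leaves); pivot element 1.
Divide row 2 by 1; eliminate column x_1 from the other rows.
Z-row update in column x_2: 0 − (-6)·1 = 6.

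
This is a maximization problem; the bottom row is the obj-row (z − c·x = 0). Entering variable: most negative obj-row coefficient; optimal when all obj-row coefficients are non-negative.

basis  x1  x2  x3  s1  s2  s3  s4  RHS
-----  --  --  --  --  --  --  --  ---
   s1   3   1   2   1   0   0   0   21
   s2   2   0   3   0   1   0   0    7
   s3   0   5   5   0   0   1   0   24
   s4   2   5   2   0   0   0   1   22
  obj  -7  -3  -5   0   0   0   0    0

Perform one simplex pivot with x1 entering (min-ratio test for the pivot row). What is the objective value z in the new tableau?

Ratio test on column x1 — row 1: 21/3 = 7; row 2: 7/2 = 7/2; row 3: entry 0 ≤ 0; row 4: 22/2 = 11. Minimum is 7/2 at row 2 (s2 leaves); pivot element 2.
Pivot on row 2; the obj-row RHS becomes 0 − (-7)·(7/2) = 49/2.

49/2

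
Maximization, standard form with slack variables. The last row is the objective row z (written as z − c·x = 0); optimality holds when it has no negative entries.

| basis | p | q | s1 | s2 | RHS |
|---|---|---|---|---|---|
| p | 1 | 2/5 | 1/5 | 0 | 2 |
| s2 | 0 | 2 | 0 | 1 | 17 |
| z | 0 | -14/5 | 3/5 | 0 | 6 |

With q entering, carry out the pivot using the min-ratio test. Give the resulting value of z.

Ratio test on column q — row 1: 2/(2/5) = 5; row 2: 17/2 = 17/2. Minimum is 5 at row 1 (p leaves); pivot element 2/5.
Pivot on row 1; the z-row RHS becomes 6 − (-14/5)·5 = 20.

20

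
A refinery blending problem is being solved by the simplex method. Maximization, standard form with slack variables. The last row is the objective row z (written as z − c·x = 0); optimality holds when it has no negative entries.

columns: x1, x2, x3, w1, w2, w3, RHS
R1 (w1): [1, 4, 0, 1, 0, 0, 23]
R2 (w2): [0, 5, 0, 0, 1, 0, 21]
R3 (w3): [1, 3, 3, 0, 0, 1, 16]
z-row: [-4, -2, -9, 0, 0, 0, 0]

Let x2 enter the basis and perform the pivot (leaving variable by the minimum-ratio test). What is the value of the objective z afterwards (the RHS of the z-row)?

Ratio test on column x2 — row 1: 23/4 = 23/4; row 2: 21/5 = 21/5; row 3: 16/3 = 16/3. Minimum is 21/5 at row 2 (w2 leaves); pivot element 5.
Pivot on row 2; the z-row RHS becomes 0 − (-2)·(21/5) = 42/5.

42/5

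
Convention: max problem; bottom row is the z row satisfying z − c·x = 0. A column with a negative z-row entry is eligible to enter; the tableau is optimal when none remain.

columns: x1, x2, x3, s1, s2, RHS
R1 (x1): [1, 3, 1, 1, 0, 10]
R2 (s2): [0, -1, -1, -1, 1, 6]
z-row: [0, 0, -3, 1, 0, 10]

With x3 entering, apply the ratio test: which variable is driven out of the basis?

x1

Column x3 entries and ratios — x1: 10/1 = 10; s2: -1 ≤ 0, skip.
Smallest ratio is 10 in the row of x1, so x1 leaves.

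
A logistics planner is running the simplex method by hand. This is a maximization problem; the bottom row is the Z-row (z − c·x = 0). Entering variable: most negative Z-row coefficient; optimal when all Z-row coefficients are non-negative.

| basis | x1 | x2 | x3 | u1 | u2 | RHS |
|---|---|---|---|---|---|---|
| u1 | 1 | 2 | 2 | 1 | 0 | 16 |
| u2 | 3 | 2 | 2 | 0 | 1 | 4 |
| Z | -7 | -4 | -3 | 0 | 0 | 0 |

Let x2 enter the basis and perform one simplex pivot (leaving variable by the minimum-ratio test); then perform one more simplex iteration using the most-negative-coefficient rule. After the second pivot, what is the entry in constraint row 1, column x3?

4/3

Ratio test on column x2 — row 1: 16/2 = 8; row 2: 4/2 = 2. Minimum is 2 at row 2 (u2 leaves); pivot element 2.
Divide row 2 by 2; eliminate column x2 from the other rows.
Second iteration: most negative Z-row entry is -1 in column x1, so x1 enters.
Ratio test on column x1 — row 1: entry -2 ≤ 0; row 2: 2/(3/2) = 4/3. Minimum is 4/3 at row 2 (x2 leaves); pivot element 3/2.
Divide row 2 by 3/2; eliminate column x1 from the other rows.
After both pivots, the entry at constraint row 1, column x3 is 4/3.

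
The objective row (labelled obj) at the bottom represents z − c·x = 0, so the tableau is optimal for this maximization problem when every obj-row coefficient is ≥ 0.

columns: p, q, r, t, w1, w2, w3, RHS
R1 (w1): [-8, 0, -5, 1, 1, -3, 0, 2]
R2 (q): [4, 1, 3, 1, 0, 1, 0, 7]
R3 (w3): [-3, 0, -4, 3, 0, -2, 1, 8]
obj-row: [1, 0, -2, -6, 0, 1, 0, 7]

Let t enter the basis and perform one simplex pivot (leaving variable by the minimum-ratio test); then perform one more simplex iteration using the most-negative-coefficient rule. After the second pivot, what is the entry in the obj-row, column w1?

-5/7

Ratio test on column t — row 1: 2/1 = 2; row 2: 7/1 = 7; row 3: 8/3 = 8/3. Minimum is 2 at row 1 (w1 leaves); pivot element 1.
Divide row 1 by 1; eliminate column t from the other rows.
Second iteration: most negative obj-row entry is -47 in column p, so p enters.
Ratio test on column p — row 1: entry -8 ≤ 0; row 2: 5/12 = 5/12; row 3: 2/21 = 2/21. Minimum is 2/21 at row 3 (w3 leaves); pivot element 21.
Divide row 3 by 21; eliminate column p from the other rows.
After both pivots, the entry at the obj-row, column w1 is -5/7.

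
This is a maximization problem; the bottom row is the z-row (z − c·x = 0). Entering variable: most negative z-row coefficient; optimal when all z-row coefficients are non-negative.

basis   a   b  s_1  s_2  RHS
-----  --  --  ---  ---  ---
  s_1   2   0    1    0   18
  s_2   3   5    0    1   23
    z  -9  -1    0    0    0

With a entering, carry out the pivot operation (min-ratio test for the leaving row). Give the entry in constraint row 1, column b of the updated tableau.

Ratio test on column a — row 1: 18/2 = 9; row 2: 23/3 = 23/3. Minimum is 23/3 at row 2 (s_2 leaves); pivot element 3.
Divide row 2 by 3; eliminate column a from the other rows.
Row 1 update in column b: 0 − 2·(5/3) = -10/3.

-10/3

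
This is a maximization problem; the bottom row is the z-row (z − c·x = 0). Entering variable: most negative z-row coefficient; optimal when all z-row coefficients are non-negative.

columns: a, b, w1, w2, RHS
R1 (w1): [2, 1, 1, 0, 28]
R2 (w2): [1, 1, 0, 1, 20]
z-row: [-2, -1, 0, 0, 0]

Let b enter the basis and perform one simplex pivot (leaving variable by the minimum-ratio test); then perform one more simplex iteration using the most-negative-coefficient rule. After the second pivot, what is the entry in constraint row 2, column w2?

2

Ratio test on column b — row 1: 28/1 = 28; row 2: 20/1 = 20. Minimum is 20 at row 2 (w2 leaves); pivot element 1.
Divide row 2 by 1; eliminate column b from the other rows.
Second iteration: most negative z-row entry is -1 in column a, so a enters.
Ratio test on column a — row 1: 8/1 = 8; row 2: 20/1 = 20. Minimum is 8 at row 1 (w1 leaves); pivot element 1.
Divide row 1 by 1; eliminate column a from the other rows.
After both pivots, the entry at constraint row 2, column w2 is 2.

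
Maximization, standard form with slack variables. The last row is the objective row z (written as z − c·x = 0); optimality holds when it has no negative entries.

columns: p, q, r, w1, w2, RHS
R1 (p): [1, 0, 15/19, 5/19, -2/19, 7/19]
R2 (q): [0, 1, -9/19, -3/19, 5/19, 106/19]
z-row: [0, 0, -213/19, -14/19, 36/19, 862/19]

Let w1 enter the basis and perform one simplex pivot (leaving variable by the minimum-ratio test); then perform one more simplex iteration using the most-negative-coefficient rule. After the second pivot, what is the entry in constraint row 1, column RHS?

7/15

Ratio test on column w1 — row 1: (7/19)/(5/19) = 7/5; row 2: entry -3/19 ≤ 0. Minimum is 7/5 at row 1 (p leaves); pivot element 5/19.
Divide row 1 by 5/19; eliminate column w1 from the other rows.
Second iteration: most negative z-row entry is -9 in column r, so r enters.
Ratio test on column r — row 1: (7/5)/3 = 7/15; row 2: entry 0 ≤ 0. Minimum is 7/15 at row 1 (w1 leaves); pivot element 3.
Divide row 1 by 3; eliminate column r from the other rows.
After both pivots, the entry at constraint row 1, column RHS is 7/15.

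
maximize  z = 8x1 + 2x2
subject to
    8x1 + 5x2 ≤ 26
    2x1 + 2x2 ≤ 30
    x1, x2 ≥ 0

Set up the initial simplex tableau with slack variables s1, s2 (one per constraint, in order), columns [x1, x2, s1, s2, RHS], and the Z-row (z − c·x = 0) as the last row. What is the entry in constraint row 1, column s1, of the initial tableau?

Slack s1 belongs to constraint 1; its column is the unit vector e_1, so the entry in row 1 is 1.

1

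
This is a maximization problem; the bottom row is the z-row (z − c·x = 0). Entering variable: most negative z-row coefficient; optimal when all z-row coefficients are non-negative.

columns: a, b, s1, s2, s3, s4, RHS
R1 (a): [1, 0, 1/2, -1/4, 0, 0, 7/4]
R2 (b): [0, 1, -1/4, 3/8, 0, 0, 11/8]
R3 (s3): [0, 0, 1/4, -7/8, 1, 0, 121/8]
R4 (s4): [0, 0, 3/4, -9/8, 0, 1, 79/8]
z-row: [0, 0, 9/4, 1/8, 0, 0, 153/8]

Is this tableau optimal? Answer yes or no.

Every z-row coefficient is ≥ 0, so the tableau is optimal.

yes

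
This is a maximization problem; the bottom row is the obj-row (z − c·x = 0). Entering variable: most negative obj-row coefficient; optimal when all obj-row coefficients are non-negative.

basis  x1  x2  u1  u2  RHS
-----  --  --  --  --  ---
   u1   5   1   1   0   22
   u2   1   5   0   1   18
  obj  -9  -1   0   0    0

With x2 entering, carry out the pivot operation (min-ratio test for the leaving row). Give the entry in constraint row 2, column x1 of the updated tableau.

Ratio test on column x2 — row 1: 22/1 = 22; row 2: 18/5 = 18/5. Minimum is 18/5 at row 2 (u2 leaves); pivot element 5.
Divide row 2 by 5; eliminate column x2 from the other rows.
In the new row 2, the x1 entry is the old entry divided by the pivot: 1/5 = 1/5.

1/5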